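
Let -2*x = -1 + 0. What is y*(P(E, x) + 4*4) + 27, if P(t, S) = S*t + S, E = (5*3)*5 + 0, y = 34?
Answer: 1863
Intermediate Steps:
E = 75 (E = 15*5 + 0 = 75 + 0 = 75)
x = ½ (x = -(-1 + 0)/2 = -½*(-1) = ½ ≈ 0.50000)
P(t, S) = S + S*t
y*(P(E, x) + 4*4) + 27 = 34*((1 + 75)/2 + 4*4) + 27 = 34*((½)*76 + 16) + 27 = 34*(38 + 16) + 27 = 34*54 + 27 = 1836 + 27 = 1863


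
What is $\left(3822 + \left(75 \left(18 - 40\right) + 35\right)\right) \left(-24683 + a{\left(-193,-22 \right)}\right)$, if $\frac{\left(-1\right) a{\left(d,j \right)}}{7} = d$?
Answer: $-51493724$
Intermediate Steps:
$a{\left(d,j \right)} = - 7 d$
$\left(3822 + \left(75 \left(18 - 40\right) + 35\right)\right) \left(-24683 + a{\left(-193,-22 \right)}\right) = \left(3822 + \left(75 \left(18 - 40\right) + 35\right)\right) \left(-24683 - -1351\right) = \left(3822 + \left(75 \left(-22\right) + 35\right)\right) \left(-24683 + 1351\right) = \left(3822 + \left(-1650 + 35\right)\right) \left(-23332\right) = \left(3822 - 1615\right) \left(-23332\right) = 2207 \left(-23332\right) = -51493724$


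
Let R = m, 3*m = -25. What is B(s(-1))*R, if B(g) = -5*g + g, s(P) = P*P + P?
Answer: 0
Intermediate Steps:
s(P) = P + P**2 (s(P) = P**2 + P = P + P**2)
B(g) = -4*g
m = -25/3 (m = (1/3)*(-25) = -25/3 ≈ -8.3333)
R = -25/3 ≈ -8.3333
B(s(-1))*R = -(-4)*(1 - 1)*(-25/3) = -(-4)*0*(-25/3) = -4*0*(-25/3) = 0*(-25/3) = 0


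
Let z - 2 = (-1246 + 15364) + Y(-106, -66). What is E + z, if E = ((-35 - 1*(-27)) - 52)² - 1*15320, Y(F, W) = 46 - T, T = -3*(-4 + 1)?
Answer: 2437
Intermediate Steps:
T = 9 (T = -3*(-3) = 9)
Y(F, W) = 37 (Y(F, W) = 46 - 1*9 = 46 - 9 = 37)
E = -11720 (E = ((-35 + 27) - 52)² - 15320 = (-8 - 52)² - 15320 = (-60)² - 15320 = 3600 - 15320 = -11720)
z = 14157 (z = 2 + ((-1246 + 15364) + 37) = 2 + (14118 + 37) = 2 + 14155 = 14157)
E + z = -11720 + 14157 = 2437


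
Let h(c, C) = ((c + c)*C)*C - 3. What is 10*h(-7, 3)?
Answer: -1290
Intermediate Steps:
h(c, C) = -3 + 2*c*C**2 (h(c, C) = ((2*c)*C)*C - 3 = (2*C*c)*C - 3 = 2*c*C**2 - 3 = -3 + 2*c*C**2)
10*h(-7, 3) = 10*(-3 + 2*(-7)*3**2) = 10*(-3 + 2*(-7)*9) = 10*(-3 - 126) = 10*(-129) = -1290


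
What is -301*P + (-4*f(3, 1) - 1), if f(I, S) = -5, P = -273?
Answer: 82192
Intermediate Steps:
-301*P + (-4*f(3, 1) - 1) = -301*(-273) + (-4*(-5) - 1) = 82173 + (20 - 1) = 82173 + 19 = 82192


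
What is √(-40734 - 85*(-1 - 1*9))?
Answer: 26*I*√59 ≈ 199.71*I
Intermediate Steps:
√(-40734 - 85*(-1 - 1*9)) = √(-40734 - 85*(-1 - 9)) = √(-40734 - 85*(-10)) = √(-40734 + 850) = √(-39884) = 26*I*√59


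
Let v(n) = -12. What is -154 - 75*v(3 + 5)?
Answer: 746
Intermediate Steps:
-154 - 75*v(3 + 5) = -154 - 75*(-12) = -154 + 900 = 746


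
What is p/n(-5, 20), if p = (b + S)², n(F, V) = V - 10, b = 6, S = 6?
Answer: 72/5 ≈ 14.400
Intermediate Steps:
n(F, V) = -10 + V
p = 144 (p = (6 + 6)² = 12² = 144)
p/n(-5, 20) = 144/(-10 + 20) = 144/10 = 144*(⅒) = 72/5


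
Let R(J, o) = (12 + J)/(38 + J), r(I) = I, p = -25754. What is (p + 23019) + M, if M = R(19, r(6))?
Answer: -155864/57 ≈ -2734.5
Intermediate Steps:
R(J, o) = (12 + J)/(38 + J)
M = 31/57 (M = (12 + 19)/(38 + 19) = 31/57 ≈ 0.54386)
(p + 23019) + M = (-25754 + 23019) + 31/57 = -2735 + 31/57 = -155864/57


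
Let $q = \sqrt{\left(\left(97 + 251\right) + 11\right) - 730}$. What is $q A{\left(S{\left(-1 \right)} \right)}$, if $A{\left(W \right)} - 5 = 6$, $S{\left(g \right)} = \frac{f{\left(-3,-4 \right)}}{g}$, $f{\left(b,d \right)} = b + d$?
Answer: $11 i \sqrt{371} \approx 211.88 i$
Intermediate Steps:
$S{\left(g \right)} = - \frac{7}{g}$ ($S{\left(g \right)} = \frac{-3 - 4}{g} = - \frac{7}{g}$)
$A{\left(W \right)} = 11$ ($A{\left(W \right)} = 5 + 6 = 11$)
$q = i \sqrt{371}$ ($q = \sqrt{\left(348 + 11\right) - 730} = \sqrt{359 - 730} = \sqrt{-371} = i \sqrt{371} \approx 19.261 i$)
$q A{\left(S{\left(-1 \right)} \right)} = i \sqrt{371} \cdot 11 = 11 i \sqrt{371}$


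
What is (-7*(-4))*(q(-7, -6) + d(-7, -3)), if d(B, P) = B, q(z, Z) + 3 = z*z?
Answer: 1092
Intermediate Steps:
q(z, Z) = -3 + z**2 (q(z, Z) = -3 + z*z = -3 + z**2)
(-7*(-4))*(q(-7, -6) + d(-7, -3)) = (-7*(-4))*((-3 + (-7)**2) - 7) = 28*((-3 + 49) - 7) = 28*(46 - 7) = 28*39 = 1092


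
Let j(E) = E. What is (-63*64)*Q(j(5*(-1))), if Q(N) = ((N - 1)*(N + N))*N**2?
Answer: -6048000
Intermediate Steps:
Q(N) = 2*N**3*(-1 + N) (Q(N) = ((-1 + N)*(2*N))*N**2 = (2*N*(-1 + N))*N**2 = 2*N**3*(-1 + N))
(-63*64)*Q(j(5*(-1))) = (-63*64)*(2*(5*(-1))**3*(-1 + 5*(-1))) = -8064*(-5)**3*(-1 - 5) = -8064*(-125)*(-6) = -4032*1500 = -6048000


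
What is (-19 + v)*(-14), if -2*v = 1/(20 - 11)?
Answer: 2401/9 ≈ 266.78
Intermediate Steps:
v = -1/18 (v = -1/(2*(20 - 11)) = -½/9 = -½*⅑ = -1/18 ≈ -0.055556)
(-19 + v)*(-14) = (-19 - 1/18)*(-14) = -343/18*(-14) = 2401/9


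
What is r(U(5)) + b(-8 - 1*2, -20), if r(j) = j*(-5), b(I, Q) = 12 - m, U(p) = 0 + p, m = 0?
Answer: -13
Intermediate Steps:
U(p) = p
b(I, Q) = 12 (b(I, Q) = 12 - 1*0 = 12 + 0 = 12)
r(j) = -5*j
r(U(5)) + b(-8 - 1*2, -20) = -5*5 + 12 = -25 + 12 = -13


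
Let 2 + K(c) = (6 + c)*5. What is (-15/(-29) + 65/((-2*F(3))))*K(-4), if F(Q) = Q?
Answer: -7180/87 ≈ -82.529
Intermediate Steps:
K(c) = 28 + 5*c (K(c) = -2 + (6 + c)*5 = -2 + (30 + 5*c) = 28 + 5*c)
(-15/(-29) + 65/((-2*F(3))))*K(-4) = (-15/(-29) + 65/((-2*3)))*(28 + 5*(-4)) = (-15*(-1/29) + 65/(-6))*(28 - 20) = (15/29 + 65*(-1/6))*8 = (15/29 - 65/6)*8 = -1795/174*8 = -7180/87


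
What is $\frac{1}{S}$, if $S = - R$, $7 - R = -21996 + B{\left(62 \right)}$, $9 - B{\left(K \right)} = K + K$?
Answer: $- \frac{1}{22118} \approx -4.5212 \cdot 10^{-5}$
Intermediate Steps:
$B{\left(K \right)} = 9 - 2 K$ ($B{\left(K \right)} = 9 - \left(K + K\right) = 9 - 2 K$)
$R = 22118$ ($R = 7 - \left(-21996 + \left(9 - 124\right)\right) = 7 - \left(-21996 - 115\right) = 7 - -22111 = 7 + 22111 = 22118$)
$S = -22118$ ($S = \left(-1\right) 22118 = -22118$)
$\frac{1}{S} = \frac{1}{-22118} = - \frac{1}{22118}$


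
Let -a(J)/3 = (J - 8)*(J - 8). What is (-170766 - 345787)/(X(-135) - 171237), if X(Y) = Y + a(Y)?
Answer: 516553/232719 ≈ 2.2196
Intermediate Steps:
a(J) = -3*(-8 + J)² (a(J) = -3*(J - 8)*(J - 8) = -3*(-8 + J)*(-8 + J) = -3*(-8 + J)²)
X(Y) = Y - 3*(-8 + Y)²
(-170766 - 345787)/(X(-135) - 171237) = (-170766 - 345787)/((-135 - 3*(-8 - 135)²) - 171237) = -516553/((-135 - 3*(-143)²) - 171237) = -516553/((-135 - 3*20449) - 171237) = -516553/((-135 - 61347) - 171237) = -516553/(-61482 - 171237) = -516553/(-232719) = -516553*(-1/232719) = 516553/232719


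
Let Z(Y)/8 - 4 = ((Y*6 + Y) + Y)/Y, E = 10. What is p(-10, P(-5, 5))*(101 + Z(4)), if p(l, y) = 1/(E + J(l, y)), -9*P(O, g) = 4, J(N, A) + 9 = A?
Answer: 1773/5 ≈ 354.60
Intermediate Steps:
J(N, A) = -9 + A
P(O, g) = -4/9 (P(O, g) = -⅑*4 = -4/9)
Z(Y) = 96 (Z(Y) = 32 + 8*(((Y*6 + Y) + Y)/Y) = 32 + 8*(((6*Y + Y) + Y)/Y) = 32 + 8*((7*Y + Y)/Y) = 32 + 8*((8*Y)/Y) = 32 + 8*8 = 32 + 64 = 96)
p(l, y) = 1/(1 + y) (p(l, y) = 1/(10 + (-9 + y)) = 1/(1 + y))
p(-10, P(-5, 5))*(101 + Z(4)) = (101 + 96)/(1 - 4/9) = 197/(5/9) = (9/5)*197 = 1773/5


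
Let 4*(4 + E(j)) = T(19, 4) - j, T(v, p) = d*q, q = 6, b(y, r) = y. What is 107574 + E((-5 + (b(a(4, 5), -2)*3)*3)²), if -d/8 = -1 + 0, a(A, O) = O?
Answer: 107182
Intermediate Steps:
d = 8 (d = -8*(-1 + 0) = -8*(-1) = 8)
T(v, p) = 48 (T(v, p) = 8*6 = 48)
E(j) = 8 - j/4 (E(j) = -4 + (48 - j)/4 = -4 + (12 - j/4) = 8 - j/4)
107574 + E((-5 + (b(a(4, 5), -2)*3)*3)²) = 107574 + (8 - (-5 + (5*3)*3)²/4) = 107574 + (8 - (-5 + 15*3)²/4) = 107574 + (8 - (-5 + 45)²/4) = 107574 + (8 - ¼*40²) = 107574 + (8 - ¼*1600) = 107574 + (8 - 400) = 107574 - 392 = 107182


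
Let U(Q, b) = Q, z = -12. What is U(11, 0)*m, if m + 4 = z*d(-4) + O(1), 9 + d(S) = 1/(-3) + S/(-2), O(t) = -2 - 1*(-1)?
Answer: 913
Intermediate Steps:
O(t) = -1 (O(t) = -2 + 1 = -1)
d(S) = -28/3 - S/2 (d(S) = -9 + (1/(-3) + S/(-2)) = -9 + (1*(-1/3) + S*(-1/2)) = -9 + (-1/3 - S/2) = -28/3 - S/2)
m = 83 (m = -4 + (-12*(-28/3 - 1/2*(-4)) - 1) = -4 + (-12*(-28/3 + 2) - 1) = -4 + (-12*(-22/3) - 1) = -4 + (88 - 1) = -4 + 87 = 83)
U(11, 0)*m = 11*83 = 913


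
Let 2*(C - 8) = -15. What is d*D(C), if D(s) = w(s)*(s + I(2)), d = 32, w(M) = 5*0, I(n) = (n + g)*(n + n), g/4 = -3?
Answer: 0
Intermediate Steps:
g = -12 (g = 4*(-3) = -12)
I(n) = 2*n*(-12 + n) (I(n) = (n - 12)*(n + n) = (-12 + n)*(2*n) = 2*n*(-12 + n))
w(M) = 0
C = 1/2 (C = 8 + (1/2)*(-15) = 8 - 15/2 = 1/2 ≈ 0.50000)
D(s) = 0 (D(s) = 0*(s + 2*2*(-12 + 2)) = 0*(s + 2*2*(-10)) = 0*(s - 40) = 0*(-40 + s) = 0)
d*D(C) = 32*0 = 0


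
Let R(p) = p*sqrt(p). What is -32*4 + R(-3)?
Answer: -128 - 3*I*sqrt(3) ≈ -128.0 - 5.1962*I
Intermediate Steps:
R(p) = p**(3/2)
-32*4 + R(-3) = -32*4 + (-3)**(3/2) = -128 - 3*I*sqrt(3)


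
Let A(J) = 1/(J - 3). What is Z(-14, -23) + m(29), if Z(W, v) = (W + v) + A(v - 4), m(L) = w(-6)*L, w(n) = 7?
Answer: 4979/30 ≈ 165.97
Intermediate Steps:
A(J) = 1/(-3 + J)
m(L) = 7*L
Z(W, v) = W + v + 1/(-7 + v) (Z(W, v) = (W + v) + 1/(-3 + (v - 4)) = (W + v) + 1/(-3 + (-4 + v)) = (W + v) + 1/(-7 + v) = W + v + 1/(-7 + v))
Z(-14, -23) + m(29) = (1 + (-7 - 23)*(-14 - 23))/(-7 - 23) + 7*29 = (1 - 30*(-37))/(-30) + 203 = -(1 + 1110)/30 + 203 = -1/30*1111 + 203 = -1111/30 + 203 = 4979/30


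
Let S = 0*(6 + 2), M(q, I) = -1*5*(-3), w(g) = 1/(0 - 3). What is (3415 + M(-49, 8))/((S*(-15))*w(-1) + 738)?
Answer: 1715/369 ≈ 4.6477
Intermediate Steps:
w(g) = -⅓ (w(g) = 1/(-3) = -⅓)
M(q, I) = 15 (M(q, I) = -5*(-3) = 15)
S = 0 (S = 0*8 = 0)
(3415 + M(-49, 8))/((S*(-15))*w(-1) + 738) = (3415 + 15)/((0*(-15))*(-⅓) + 738) = 3430/(0*(-⅓) + 738) = 3430/(0 + 738) = 3430/738 = 3430*(1/738) = 1715/369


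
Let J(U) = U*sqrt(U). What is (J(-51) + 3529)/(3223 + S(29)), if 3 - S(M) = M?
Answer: 3529/3197 - 51*I*sqrt(51)/3197 ≈ 1.1038 - 0.11392*I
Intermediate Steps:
S(M) = 3 - M
J(U) = U**(3/2)
(J(-51) + 3529)/(3223 + S(29)) = ((-51)**(3/2) + 3529)/(3223 + (3 - 1*29)) = (-51*I*sqrt(51) + 3529)/(3223 + (3 - 29)) = (3529 - 51*I*sqrt(51))/(3223 - 26) = (3529 - 51*I*sqrt(51))/3197 = (3529 - 51*I*sqrt(51))*(1/3197) = 3529/3197 - 51*I*sqrt(51)/3197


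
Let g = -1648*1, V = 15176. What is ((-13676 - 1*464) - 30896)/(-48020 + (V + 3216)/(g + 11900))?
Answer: 582966/621569 ≈ 0.93789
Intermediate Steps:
g = -1648
((-13676 - 1*464) - 30896)/(-48020 + (V + 3216)/(g + 11900)) = ((-13676 - 1*464) - 30896)/(-48020 + (15176 + 3216)/(-1648 + 11900)) = ((-13676 - 464) - 30896)/(-48020 + 18392/10252) = (-14140 - 30896)/(-48020 + 18392*(1/10252)) = -45036/(-48020 + 418/233) = -45036/(-11188242/233) = -45036*(-233/11188242) = 582966/621569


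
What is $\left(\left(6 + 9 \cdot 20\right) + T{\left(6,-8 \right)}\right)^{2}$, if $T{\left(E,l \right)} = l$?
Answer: $31684$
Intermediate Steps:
$\left(\left(6 + 9 \cdot 20\right) + T{\left(6,-8 \right)}\right)^{2} = \left(\left(6 + 9 \cdot 20\right) - 8\right)^{2} = \left(\left(6 + 180\right) - 8\right)^{2} = \left(186 - 8\right)^{2} = 178^{2} = 31684$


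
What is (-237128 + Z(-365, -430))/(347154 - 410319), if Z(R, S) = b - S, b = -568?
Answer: 237266/63165 ≈ 3.7563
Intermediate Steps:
Z(R, S) = -568 - S
(-237128 + Z(-365, -430))/(347154 - 410319) = (-237128 + (-568 - 1*(-430)))/(347154 - 410319) = (-237128 + (-568 + 430))/(-63165) = (-237128 - 138)*(-1/63165) = -237266*(-1/63165) = 237266/63165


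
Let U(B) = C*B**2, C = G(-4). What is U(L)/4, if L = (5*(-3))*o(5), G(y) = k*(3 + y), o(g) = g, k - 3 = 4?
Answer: -39375/4 ≈ -9843.8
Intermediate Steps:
k = 7 (k = 3 + 4 = 7)
G(y) = 21 + 7*y (G(y) = 7*(3 + y) = 21 + 7*y)
C = -7 (C = 21 + 7*(-4) = 21 - 28 = -7)
L = -75 (L = (5*(-3))*5 = -15*5 = -75)
U(B) = -7*B**2
U(L)/4 = -7*(-75)**2/4 = -7*5625*(1/4) = -39375*1/4 = -39375/4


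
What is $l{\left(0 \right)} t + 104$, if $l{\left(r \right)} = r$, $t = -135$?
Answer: $104$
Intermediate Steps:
$l{\left(0 \right)} t + 104 = 0 \left(-135\right) + 104 = 0 + 104 = 104$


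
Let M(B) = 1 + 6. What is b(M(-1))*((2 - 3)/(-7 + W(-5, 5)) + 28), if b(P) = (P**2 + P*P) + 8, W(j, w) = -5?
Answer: 17861/6 ≈ 2976.8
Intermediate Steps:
M(B) = 7
b(P) = 8 + 2*P**2 (b(P) = (P**2 + P**2) + 8 = 2*P**2 + 8 = 8 + 2*P**2)
b(M(-1))*((2 - 3)/(-7 + W(-5, 5)) + 28) = (8 + 2*7**2)*((2 - 3)/(-7 - 5) + 28) = (8 + 2*49)*(-1/(-12) + 28) = (8 + 98)*(-1*(-1/12) + 28) = 106*(1/12 + 28) = 106*(337/12) = 17861/6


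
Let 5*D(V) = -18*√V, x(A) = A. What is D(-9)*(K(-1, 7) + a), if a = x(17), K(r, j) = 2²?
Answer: -1134*I/5 ≈ -226.8*I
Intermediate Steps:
K(r, j) = 4
a = 17
D(V) = -18*√V/5 (D(V) = (-18*√V)/5 = -18*√V/5)
D(-9)*(K(-1, 7) + a) = (-54*I/5)*(4 + 17) = -54*I/5*21 = -1134*I/5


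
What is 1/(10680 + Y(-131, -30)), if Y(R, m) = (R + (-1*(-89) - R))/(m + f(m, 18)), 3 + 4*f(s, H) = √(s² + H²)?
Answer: 24531/261913828 + 3*√34/2226267538 ≈ 9.3668e-5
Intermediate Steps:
f(s, H) = -¾ + √(H² + s²)/4 (f(s, H) = -¾ + √(s² + H²)/4 = -¾ + √(H² + s²)/4)
Y(R, m) = 89/(-¾ + m + √(324 + m²)/4) (Y(R, m) = (R + (-1*(-89) - R))/(m + (-¾ + √(18² + m²)/4)) = (R + (89 - R))/(m + (-¾ + √(324 + m²)/4)) = 89/(-¾ + m + √(324 + m²)/4))
1/(10680 + Y(-131, -30)) = 1/(10680 + 356/(-3 + √(324 + (-30)²) + 4*(-30))) = 1/(10680 + 356/(-3 + √(324 + 900) - 120)) = 1/(10680 + 356/(-3 + √1224 - 120)) = 1/(10680 + 356/(-3 + 6*√34 - 120)) = 1/(10680 + 356/(-123 + 6*√34))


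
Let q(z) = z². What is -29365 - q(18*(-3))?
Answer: -32281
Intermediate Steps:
-29365 - q(18*(-3)) = -29365 - (18*(-3))² = -29365 - 1*(-54)² = -29365 - 1*2916 = -29365 - 2916 = -32281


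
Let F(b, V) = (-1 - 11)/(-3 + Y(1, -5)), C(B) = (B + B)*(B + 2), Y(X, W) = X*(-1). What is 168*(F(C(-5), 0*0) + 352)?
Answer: 59640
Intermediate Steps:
Y(X, W) = -X
C(B) = 2*B*(2 + B) (C(B) = (2*B)*(2 + B) = 2*B*(2 + B))
F(b, V) = 3 (F(b, V) = (-1 - 11)/(-3 - 1*1) = -12/(-3 - 1) = -12/(-4) = -12*(-¼) = 3)
168*(F(C(-5), 0*0) + 352) = 168*(3 + 352) = 168*355 = 59640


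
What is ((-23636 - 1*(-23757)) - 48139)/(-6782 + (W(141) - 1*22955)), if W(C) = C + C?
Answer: 48018/29455 ≈ 1.6302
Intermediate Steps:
W(C) = 2*C
((-23636 - 1*(-23757)) - 48139)/(-6782 + (W(141) - 1*22955)) = ((-23636 - 1*(-23757)) - 48139)/(-6782 + (2*141 - 1*22955)) = ((-23636 + 23757) - 48139)/(-6782 + (282 - 22955)) = (121 - 48139)/(-6782 - 22673) = -48018/(-29455) = -48018*(-1/29455) = 48018/29455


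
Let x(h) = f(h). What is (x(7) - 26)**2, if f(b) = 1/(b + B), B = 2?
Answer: 54289/81 ≈ 670.23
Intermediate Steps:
f(b) = 1/(2 + b) (f(b) = 1/(b + 2) = 1/(2 + b))
x(h) = 1/(2 + h)
(x(7) - 26)**2 = (1/(2 + 7) - 26)**2 = (1/9 - 26)**2 = (-233/9)**2 = 54289/81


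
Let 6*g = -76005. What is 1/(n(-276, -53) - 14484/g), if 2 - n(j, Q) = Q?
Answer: 8445/474131 ≈ 0.017812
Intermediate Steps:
g = -25335/2 (g = (1/6)*(-76005) = -25335/2 ≈ -12668.)
n(j, Q) = 2 - Q
1/(n(-276, -53) - 14484/g) = 1/((2 - 1*(-53)) - 14484/(-25335/2)) = 1/((2 + 53) - 14484*(-2/25335)) = 1/(55 + 9656/8445) = 1/(474131/8445) = 8445/474131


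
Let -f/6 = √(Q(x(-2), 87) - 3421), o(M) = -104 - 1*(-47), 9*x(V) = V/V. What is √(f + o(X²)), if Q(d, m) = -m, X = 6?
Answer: √(-57 - 12*I*√877) ≈ 12.307 - 14.438*I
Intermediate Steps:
x(V) = ⅑ (x(V) = (V/V)/9 = (⅑)*1 = ⅑)
o(M) = -57 (o(M) = -104 + 47 = -57)
f = -12*I*√877 (f = -6*√(-1*87 - 3421) = -6*√(-87 - 3421) = -12*I*√877 ≈ -355.37*I)
√(f + o(X²)) = √(-12*I*√877 - 57) = √(-57 - 12*I*√877)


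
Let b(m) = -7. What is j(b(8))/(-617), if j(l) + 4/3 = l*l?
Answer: -143/1851 ≈ -0.077255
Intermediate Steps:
j(l) = -4/3 + l**2 (j(l) = -4/3 + l*l = -4/3 + l**2)
j(b(8))/(-617) = (-4/3 + (-7)**2)/(-617) = (-4/3 + 49)*(-1/617) = (143/3)*(-1/617) = -143/1851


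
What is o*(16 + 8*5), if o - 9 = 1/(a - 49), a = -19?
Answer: 8554/17 ≈ 503.18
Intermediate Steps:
o = 611/68 (o = 9 + 1/(-19 - 49) = 9 + 1/(-68) = 9 - 1/68 = 611/68 ≈ 8.9853)
o*(16 + 8*5) = 611*(16 + 8*5)/68 = 611*(16 + 40)/68 = (611/68)*56 = 8554/17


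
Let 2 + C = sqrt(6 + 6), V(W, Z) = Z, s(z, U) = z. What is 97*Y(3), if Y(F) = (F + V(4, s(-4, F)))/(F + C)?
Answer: 97/11 - 194*sqrt(3)/11 ≈ -21.729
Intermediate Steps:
C = -2 + 2*sqrt(3) (C = -2 + sqrt(6 + 6) = -2 + sqrt(12) = -2 + 2*sqrt(3) ≈ 1.4641)
Y(F) = (-4 + F)/(-2 + F + 2*sqrt(3)) (Y(F) = (F - 4)/(F + (-2 + 2*sqrt(3))) = (-4 + F)/(-2 + F + 2*sqrt(3)))
97*Y(3) = 97*((-4 + 3)/(-2 + 3 + 2*sqrt(3))) = 97*(-1/(1 + 2*sqrt(3))) = -97/(1 + 2*sqrt(3))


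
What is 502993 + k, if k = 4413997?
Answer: 4916990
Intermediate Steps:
502993 + k = 502993 + 4413997 = 4916990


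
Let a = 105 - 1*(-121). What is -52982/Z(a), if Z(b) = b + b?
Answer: -26491/226 ≈ -117.22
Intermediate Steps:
a = 226 (a = 105 + 121 = 226)
Z(b) = 2*b
-52982/Z(a) = -52982/(2*226) = -52982/452 = -52982*1/452 = -26491/226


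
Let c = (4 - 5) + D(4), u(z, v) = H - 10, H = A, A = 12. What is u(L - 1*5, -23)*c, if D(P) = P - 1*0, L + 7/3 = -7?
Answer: 6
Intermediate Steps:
L = -28/3 (L = -7/3 - 7 = -28/3 ≈ -9.3333)
H = 12
D(P) = P (D(P) = P + 0 = P)
u(z, v) = 2 (u(z, v) = 12 - 10 = 2)
c = 3 (c = (4 - 5) + 4 = -1 + 4 = 3)
u(L - 1*5, -23)*c = 2*3 = 6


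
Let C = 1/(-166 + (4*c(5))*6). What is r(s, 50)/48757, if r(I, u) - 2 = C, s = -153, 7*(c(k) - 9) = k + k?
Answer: 1187/28766630 ≈ 4.1263e-5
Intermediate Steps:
c(k) = 9 + 2*k/7 (c(k) = 9 + (k + k)/7 = 9 + (2*k)/7 = 9 + 2*k/7)
C = 7/590 (C = 1/(-166 + (4*(9 + (2/7)*5))*6) = 1/(-166 + (4*(9 + 10/7))*6) = 1/(-166 + (4*(73/7))*6) = 1/(-166 + (292/7)*6) = 1/(-166 + 1752/7) = 1/(590/7) = 7/590 ≈ 0.011864)
r(I, u) = 1187/590 (r(I, u) = 2 + 7/590 = 1187/590)
r(s, 50)/48757 = (1187/590)/48757 = (1187/590)*(1/48757) = 1187/28766630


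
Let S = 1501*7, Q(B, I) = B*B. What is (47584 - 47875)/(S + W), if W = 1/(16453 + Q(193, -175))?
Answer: -5209094/188082305 ≈ -0.027696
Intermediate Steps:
Q(B, I) = B**2
W = 1/53702 (W = 1/(16453 + 193**2) = 1/(16453 + 37249) = 1/53702 ≈ 1.8621e-5)
S = 10507
(47584 - 47875)/(S + W) = (47584 - 47875)/(10507 + 1/53702) = -291/564246915/53702 = -291*53702/564246915 = -5209094/188082305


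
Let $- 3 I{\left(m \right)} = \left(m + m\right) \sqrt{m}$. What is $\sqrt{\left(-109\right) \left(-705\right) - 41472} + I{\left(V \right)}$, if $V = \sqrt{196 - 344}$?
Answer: $\sqrt{35373} - \frac{4 \sqrt{2} \cdot 37^{\frac{3}{4}} i^{\frac{3}{2}}}{3} \approx 208.08 - 20.003 i$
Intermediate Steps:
$V = 2 i \sqrt{37}$ ($V = \sqrt{-148} = 2 i \sqrt{37} \approx 12.166 i$)
$I{\left(m \right)} = - \frac{2 m^{\frac{3}{2}}}{3}$ ($I{\left(m \right)} = - \frac{\left(m + m\right) \sqrt{m}}{3} = - \frac{2 m \sqrt{m}}{3} = - \frac{2 m^{\frac{3}{2}}}{3}$)
$\sqrt{\left(-109\right) \left(-705\right) - 41472} + I{\left(V \right)} = \sqrt{\left(-109\right) \left(-705\right) - 41472} - \frac{2 \left(2 i \sqrt{37}\right)^{\frac{3}{2}}}{3} = \sqrt{76845 - 41472} - \frac{2 \cdot 2 \sqrt{2} \cdot 37^{\frac{3}{4}} i^{\frac{3}{2}}}{3} = \sqrt{35373} - \frac{4 \sqrt{2} \cdot 37^{\frac{3}{4}} i^{\frac{3}{2}}}{3}$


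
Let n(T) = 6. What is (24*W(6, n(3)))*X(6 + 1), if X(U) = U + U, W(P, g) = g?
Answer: 2016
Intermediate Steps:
X(U) = 2*U
(24*W(6, n(3)))*X(6 + 1) = (24*6)*(2*(6 + 1)) = 144*(2*7) = 144*14 = 2016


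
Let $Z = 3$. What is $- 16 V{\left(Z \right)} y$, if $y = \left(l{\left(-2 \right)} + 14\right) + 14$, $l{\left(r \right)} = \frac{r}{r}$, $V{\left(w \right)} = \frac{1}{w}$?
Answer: $- \frac{464}{3} \approx -154.67$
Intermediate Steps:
$l{\left(r \right)} = 1$
$y = 29$ ($y = \left(1 + 14\right) + 14 = 15 + 14 = 29$)
$- 16 V{\left(Z \right)} y = - \frac{16}{3} \cdot 29 = \left(-16\right) \frac{1}{3} \cdot 29 = \left(- \frac{16}{3}\right) 29 = - \frac{464}{3}$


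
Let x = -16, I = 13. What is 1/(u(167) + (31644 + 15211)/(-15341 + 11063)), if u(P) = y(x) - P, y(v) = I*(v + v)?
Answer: -4278/2540929 ≈ -0.0016836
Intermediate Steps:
y(v) = 26*v (y(v) = 13*(v + v) = 13*(2*v) = 26*v)
u(P) = -416 - P (u(P) = 26*(-16) - P = -416 - P)
1/(u(167) + (31644 + 15211)/(-15341 + 11063)) = 1/((-416 - 1*167) + (31644 + 15211)/(-15341 + 11063)) = 1/((-416 - 167) + 46855/(-4278)) = 1/(-583 + 46855*(-1/4278)) = 1/(-583 - 46855/4278) = 1/(-2540929/4278) = -4278/2540929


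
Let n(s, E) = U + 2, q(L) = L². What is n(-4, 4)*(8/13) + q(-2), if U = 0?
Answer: 68/13 ≈ 5.2308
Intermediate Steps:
n(s, E) = 2 (n(s, E) = 0 + 2 = 2)
n(-4, 4)*(8/13) + q(-2) = 2*(8/13) + (-2)² = 2*(8*(1/13)) + 4 = 2*(8/13) + 4 = 16/13 + 4 = 68/13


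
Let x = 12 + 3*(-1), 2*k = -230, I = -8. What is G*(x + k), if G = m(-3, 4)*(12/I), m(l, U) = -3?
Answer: -477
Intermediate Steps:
k = -115 (k = (½)*(-230) = -115)
x = 9 (x = 12 - 3 = 9)
G = 9/2 (G = -36/(-8) = -36*(-1)/8 = -3*(-3/2) = 9/2 ≈ 4.5000)
G*(x + k) = 9*(9 - 115)/2 = (9/2)*(-106) = -477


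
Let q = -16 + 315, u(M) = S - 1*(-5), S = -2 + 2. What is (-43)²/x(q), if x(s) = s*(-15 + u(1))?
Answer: -1849/2990 ≈ -0.61839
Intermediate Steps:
S = 0
u(M) = 5 (u(M) = 0 - 1*(-5) = 0 + 5 = 5)
q = 299
x(s) = -10*s (x(s) = s*(-15 + 5) = s*(-10) = -10*s)
(-43)²/x(q) = (-43)²/((-10*299)) = 1849/(-2990) = 1849*(-1/2990) = -1849/2990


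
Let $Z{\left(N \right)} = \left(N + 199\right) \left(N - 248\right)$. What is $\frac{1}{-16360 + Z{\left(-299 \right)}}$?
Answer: $\frac{1}{38340} \approx 2.6082 \cdot 10^{-5}$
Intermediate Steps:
$Z{\left(N \right)} = \left(-248 + N\right) \left(199 + N\right)$ ($Z{\left(N \right)} = \left(199 + N\right) \left(-248 + N\right) = \left(-248 + N\right) \left(199 + N\right)$)
$\frac{1}{-16360 + Z{\left(-299 \right)}} = \frac{1}{-16360 - \left(34701 - 89401\right)} = \frac{1}{-16360 + \left(-49352 + 89401 + 14651\right)} = \frac{1}{-16360 + 54700} = \frac{1}{38340}$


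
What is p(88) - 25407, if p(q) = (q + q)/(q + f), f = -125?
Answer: -940235/37 ≈ -25412.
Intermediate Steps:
p(q) = 2*q/(-125 + q) (p(q) = (q + q)/(q - 125) = (2*q)/(-125 + q) = 2*q/(-125 + q))
p(88) - 25407 = 2*88/(-125 + 88) - 25407 = 2*88/(-37) - 25407 = 2*88*(-1/37) - 25407 = -176/37 - 25407 = -940235/37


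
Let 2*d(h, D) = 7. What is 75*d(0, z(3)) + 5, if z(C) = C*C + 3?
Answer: 535/2 ≈ 267.50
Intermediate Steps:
z(C) = 3 + C² (z(C) = C² + 3 = 3 + C²)
d(h, D) = 7/2 (d(h, D) = (½)*7 = 7/2)
75*d(0, z(3)) + 5 = 75*(7/2) + 5 = 525/2 + 5 = 535/2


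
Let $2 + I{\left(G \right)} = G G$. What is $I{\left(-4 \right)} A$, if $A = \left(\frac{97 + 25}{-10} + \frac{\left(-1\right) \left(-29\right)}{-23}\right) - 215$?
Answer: $- \frac{367822}{115} \approx -3198.5$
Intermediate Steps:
$I{\left(G \right)} = -2 + G^{2}$ ($I{\left(G \right)} = -2 + G G = -2 + G^{2}$)
$A = - \frac{26273}{115}$ ($A = \left(122 \left(- \frac{1}{10}\right) + 29 \left(- \frac{1}{23}\right)\right) - 215 = \left(- \frac{61}{5} - \frac{29}{23}\right) - 215 = - \frac{1548}{115} - 215 = - \frac{26273}{115} \approx -228.46$)
$I{\left(-4 \right)} A = \left(-2 + \left(-4\right)^{2}\right) \left(- \frac{26273}{115}\right) = \left(-2 + 16\right) \left(- \frac{26273}{115}\right) = 14 \left(- \frac{26273}{115}\right) = - \frac{367822}{115}$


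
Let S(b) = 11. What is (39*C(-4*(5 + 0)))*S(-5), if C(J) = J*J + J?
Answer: 163020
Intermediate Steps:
C(J) = J + J² (C(J) = J² + J = J + J²)
(39*C(-4*(5 + 0)))*S(-5) = (39*((-4*(5 + 0))*(1 - 4*(5 + 0))))*11 = (39*((-4*5)*(1 - 4*5)))*11 = (39*(-20*(1 - 20)))*11 = (39*(-20*(-19)))*11 = (39*380)*11 = 14820*11 = 163020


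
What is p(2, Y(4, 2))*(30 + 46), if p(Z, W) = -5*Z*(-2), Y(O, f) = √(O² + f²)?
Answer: 1520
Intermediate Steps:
p(Z, W) = 10*Z
p(2, Y(4, 2))*(30 + 46) = (10*2)*(30 + 46) = 20*76 = 1520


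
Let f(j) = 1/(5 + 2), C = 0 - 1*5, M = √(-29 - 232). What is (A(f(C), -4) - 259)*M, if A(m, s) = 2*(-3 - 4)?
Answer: -819*I*√29 ≈ -4410.5*I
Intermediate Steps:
M = 3*I*√29 (M = √(-261) = 3*I*√29 ≈ 16.155*I)
C = -5 (C = 0 - 5 = -5)
f(j) = ⅐ (f(j) = 1/7 = ⅐)
A(m, s) = -14 (A(m, s) = 2*(-7) = -14)
(A(f(C), -4) - 259)*M = (-14 - 259)*(3*I*√29) = -819*I*√29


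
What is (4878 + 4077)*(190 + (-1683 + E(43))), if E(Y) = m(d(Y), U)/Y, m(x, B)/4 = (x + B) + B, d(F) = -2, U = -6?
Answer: -575403525/43 ≈ -1.3381e+7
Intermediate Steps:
m(x, B) = 4*x + 8*B (m(x, B) = 4*((x + B) + B) = 4*((B + x) + B) = 4*(x + 2*B) = 4*x + 8*B)
E(Y) = -56/Y (E(Y) = (4*(-2) + 8*(-6))/Y = (-8 - 48)/Y = -56/Y)
(4878 + 4077)*(190 + (-1683 + E(43))) = (4878 + 4077)*(190 + (-1683 - 56/43)) = 8955*(190 + (-1683 - 56*1/43)) = 8955*(190 + (-1683 - 56/43)) = 8955*(190 - 72425/43) = 8955*(-64255/43) = -575403525/43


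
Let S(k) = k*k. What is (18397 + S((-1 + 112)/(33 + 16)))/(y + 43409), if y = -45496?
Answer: -44183518/5010887 ≈ -8.8175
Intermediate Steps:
S(k) = k²
(18397 + S((-1 + 112)/(33 + 16)))/(y + 43409) = (18397 + ((-1 + 112)/(33 + 16))²)/(-45496 + 43409) = (18397 + (111/49)²)/(-2087) = (18397 + (111*(1/49))²)*(-1/2087) = (18397 + (111/49)²)*(-1/2087) = (18397 + 12321/2401)*(-1/2087) = (44183518/2401)*(-1/2087) = -44183518/5010887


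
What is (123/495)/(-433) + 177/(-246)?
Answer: -4218617/5858490 ≈ -0.72009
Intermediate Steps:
(123/495)/(-433) + 177/(-246) = (123*(1/495))*(-1/433) + 177*(-1/246) = (41/165)*(-1/433) - 59/82 = -41/71445 - 59/82 = -4218617/5858490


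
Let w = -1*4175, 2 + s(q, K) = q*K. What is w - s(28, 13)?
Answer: -4537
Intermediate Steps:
s(q, K) = -2 + K*q (s(q, K) = -2 + q*K = -2 + K*q)
w = -4175
w - s(28, 13) = -4175 - (-2 + 13*28) = -4175 - (-2 + 364) = -4175 - 1*362 = -4175 - 362 = -4537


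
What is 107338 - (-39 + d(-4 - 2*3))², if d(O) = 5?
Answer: 106182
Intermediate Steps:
107338 - (-39 + d(-4 - 2*3))² = 107338 - (-39 + 5)² = 107338 - 1*(-34)² = 107338 - 1*1156 = 107338 - 1156 = 106182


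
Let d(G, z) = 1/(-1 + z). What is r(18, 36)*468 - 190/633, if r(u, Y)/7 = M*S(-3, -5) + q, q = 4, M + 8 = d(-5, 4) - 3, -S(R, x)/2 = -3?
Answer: -124422670/633 ≈ -1.9656e+5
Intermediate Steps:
S(R, x) = 6 (S(R, x) = -2*(-3) = 6)
M = -32/3 (M = -8 + (1/(-1 + 4) - 3) = -8 + (1/3 - 3) = -8 + (⅓ - 3) = -8 - 8/3 = -32/3 ≈ -10.667)
r(u, Y) = -420 (r(u, Y) = 7*(-32/3*6 + 4) = 7*(-64 + 4) = 7*(-60) = -420)
r(18, 36)*468 - 190/633 = -420*468 - 190/633 = -196560 - 190*1/633 = -196560 - 190/633 = -124422670/633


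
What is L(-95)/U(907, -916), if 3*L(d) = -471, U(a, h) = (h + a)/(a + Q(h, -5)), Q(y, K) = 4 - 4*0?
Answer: 143027/9 ≈ 15892.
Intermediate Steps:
Q(y, K) = 4 (Q(y, K) = 4 + 0 = 4)
U(a, h) = (a + h)/(4 + a) (U(a, h) = (h + a)/(a + 4) = (a + h)/(4 + a))
L(d) = -157 (L(d) = (⅓)*(-471) = -157)
L(-95)/U(907, -916) = -157*(4 + 907)/(907 - 916) = -157/(-9/911) = -157*(-911/9) = 143027/9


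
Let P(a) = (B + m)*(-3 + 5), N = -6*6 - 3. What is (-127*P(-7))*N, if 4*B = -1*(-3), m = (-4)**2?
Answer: 331851/2 ≈ 1.6593e+5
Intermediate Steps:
m = 16
B = 3/4 (B = (-1*(-3))/4 = (1/4)*3 = 3/4 ≈ 0.75000)
N = -39 (N = -36 - 3 = -39)
P(a) = 67/2 (P(a) = (3/4 + 16)*(-3 + 5) = (67/4)*2 = 67/2)
(-127*P(-7))*N = -127*67/2*(-39) = -8509/2*(-39) = 331851/2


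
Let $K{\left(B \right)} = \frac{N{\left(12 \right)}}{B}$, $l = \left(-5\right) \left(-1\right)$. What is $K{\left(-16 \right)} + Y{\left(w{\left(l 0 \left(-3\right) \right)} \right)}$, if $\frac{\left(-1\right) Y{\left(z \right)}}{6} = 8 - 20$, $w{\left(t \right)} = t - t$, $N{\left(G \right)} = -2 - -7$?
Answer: $\frac{1147}{16} \approx 71.688$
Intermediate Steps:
$N{\left(G \right)} = 5$ ($N{\left(G \right)} = -2 + 7 = 5$)
$l = 5$
$K{\left(B \right)} = \frac{5}{B}$
$w{\left(t \right)} = 0$
$Y{\left(z \right)} = 72$ ($Y{\left(z \right)} = - 6 \left(8 - 20\right) = \left(-6\right) \left(-12\right) = 72$)
$K{\left(-16 \right)} + Y{\left(w{\left(l 0 \left(-3\right) \right)} \right)} = \frac{5}{-16} + 72 = 5 \left(- \frac{1}{16}\right) + 72 = - \frac{5}{16} + 72 = \frac{1147}{16}$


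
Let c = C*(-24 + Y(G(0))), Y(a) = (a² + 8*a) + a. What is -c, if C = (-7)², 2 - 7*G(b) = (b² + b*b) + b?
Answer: 1046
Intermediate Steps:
G(b) = 2/7 - 2*b²/7 - b/7 (G(b) = 2/7 - ((b² + b*b) + b)/7 = 2/7 - ((b² + b²) + b)/7 = 2/7 - (2*b² + b)/7 = 2/7 - (b + 2*b²)/7 = 2/7 + (-2*b²/7 - b/7) = 2/7 - 2*b²/7 - b/7)
Y(a) = a² + 9*a
C = 49
c = -1046 (c = 49*(-24 + (2/7 - 2/7*0² - ⅐*0)*(9 + (2/7 - 2/7*0² - ⅐*0))) = 49*(-24 + (2/7 - 2/7*0 + 0)*(9 + (2/7 - 2/7*0 + 0))) = 49*(-24 + (2/7 + 0 + 0)*(9 + (2/7 + 0 + 0))) = 49*(-24 + 2*(9 + 2/7)/7) = 49*(-24 + (2/7)*(65/7)) = 49*(-24 + 130/49) = 49*(-1046/49) = -1046)
-c = -1*(-1046) = 1046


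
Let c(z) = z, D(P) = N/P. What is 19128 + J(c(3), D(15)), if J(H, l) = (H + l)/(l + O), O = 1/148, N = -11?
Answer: 30848432/1613 ≈ 19125.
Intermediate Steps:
O = 1/148 ≈ 0.0067568
D(P) = -11/P
J(H, l) = (H + l)/(1/148 + l) (J(H, l) = (H + l)/(l + 1/148) = (H + l)/(1/148 + l))
19128 + J(c(3), D(15)) = 19128 + 148*(3 - 11/15)/(1 + 148*(-11/15)) = 19128 + 148*(34/15)/(1 - 1628/15) = 19128 + 148*(34/15)/(-1613/15) = 19128 + 148*(-15/1613)*(34/15) = 19128 - 5032/1613 = 30848432/1613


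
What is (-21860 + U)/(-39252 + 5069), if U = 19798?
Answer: 2062/34183 ≈ 0.060322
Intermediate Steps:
(-21860 + U)/(-39252 + 5069) = (-21860 + 19798)/(-39252 + 5069) = -2062/(-34183) = -2062*(-1/34183) = 2062/34183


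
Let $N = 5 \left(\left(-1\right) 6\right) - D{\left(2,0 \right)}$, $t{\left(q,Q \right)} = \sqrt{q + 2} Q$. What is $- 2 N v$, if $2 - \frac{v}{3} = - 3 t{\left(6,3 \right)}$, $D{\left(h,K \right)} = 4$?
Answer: $408 + 3672 \sqrt{2} \approx 5601.0$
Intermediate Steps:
$t{\left(q,Q \right)} = Q \sqrt{2 + q}$ ($t{\left(q,Q \right)} = \sqrt{2 + q} Q = Q \sqrt{2 + q}$)
$N = -34$ ($N = 5 \left(\left(-1\right) 6\right) - 4 = 5 \left(-6\right) - 4 = -30 - 4 = -34$)
$v = 6 + 54 \sqrt{2}$ ($v = 6 - 3 \left(- 3 \cdot 3 \sqrt{2 + 6}\right) = 6 - 3 \left(- 3 \cdot 3 \sqrt{8}\right) = 6 - 3 \left(- 3 \cdot 3 \cdot 2 \sqrt{2}\right) = 6 - 3 \left(- 3 \cdot 6 \sqrt{2}\right) = 6 - 3 \left(- 18 \sqrt{2}\right) = 6 + 54 \sqrt{2} \approx 82.368$)
$- 2 N v = \left(-2\right) \left(-34\right) \left(6 + 54 \sqrt{2}\right) = 68 \left(6 + 54 \sqrt{2}\right) = 408 + 3672 \sqrt{2}$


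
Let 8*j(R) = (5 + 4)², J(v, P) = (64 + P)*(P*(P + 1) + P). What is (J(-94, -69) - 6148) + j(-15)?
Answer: -234023/8 ≈ -29253.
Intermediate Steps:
J(v, P) = (64 + P)*(P + P*(1 + P)) (J(v, P) = (64 + P)*(P*(1 + P) + P) = (64 + P)*(P + P*(1 + P)))
j(R) = 81/8 (j(R) = (5 + 4)²/8 = (⅛)*9² = (⅛)*81 = 81/8)
(J(-94, -69) - 6148) + j(-15) = (-69*(128 + (-69)² + 66*(-69)) - 6148) + 81/8 = (-69*(128 + 4761 - 4554) - 6148) + 81/8 = (-69*335 - 6148) + 81/8 = (-23115 - 6148) + 81/8 = -29263 + 81/8 = -234023/8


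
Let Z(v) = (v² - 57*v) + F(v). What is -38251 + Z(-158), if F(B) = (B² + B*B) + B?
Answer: 45489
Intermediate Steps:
F(B) = B + 2*B² (F(B) = (B² + B²) + B = 2*B² + B = B + 2*B²)
Z(v) = v² - 57*v + v*(1 + 2*v) (Z(v) = (v² - 57*v) + v*(1 + 2*v) = v² - 57*v + v*(1 + 2*v))
-38251 + Z(-158) = -38251 - 158*(-56 + 3*(-158)) = -38251 - 158*(-56 - 474) = -38251 - 158*(-530) = -38251 + 83740 = 45489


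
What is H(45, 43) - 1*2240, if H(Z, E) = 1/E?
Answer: -96319/43 ≈ -2240.0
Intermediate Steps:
H(45, 43) - 1*2240 = 1/43 - 1*2240 = 1/43 - 2240 = -96319/43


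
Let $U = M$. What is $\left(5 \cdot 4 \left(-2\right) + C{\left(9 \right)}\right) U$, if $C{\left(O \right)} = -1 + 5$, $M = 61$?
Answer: $-2196$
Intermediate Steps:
$U = 61$
$C{\left(O \right)} = 4$
$\left(5 \cdot 4 \left(-2\right) + C{\left(9 \right)}\right) U = \left(5 \cdot 4 \left(-2\right) + 4\right) 61 = \left(20 \left(-2\right) + 4\right) 61 = \left(-40 + 4\right) 61 = \left(-36\right) 61 = -2196$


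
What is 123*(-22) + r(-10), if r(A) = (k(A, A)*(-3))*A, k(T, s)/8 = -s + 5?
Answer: 894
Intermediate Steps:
k(T, s) = 40 - 8*s (k(T, s) = 8*(-s + 5) = 8*(5 - s) = 40 - 8*s)
r(A) = A*(-120 + 24*A) (r(A) = ((40 - 8*A)*(-3))*A = (-120 + 24*A)*A = A*(-120 + 24*A))
123*(-22) + r(-10) = 123*(-22) + 24*(-10)*(-5 - 10) = -2706 + 24*(-10)*(-15) = -2706 + 3600 = 894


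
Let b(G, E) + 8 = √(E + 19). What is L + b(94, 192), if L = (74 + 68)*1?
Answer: 134 + √211 ≈ 148.53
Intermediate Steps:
b(G, E) = -8 + √(19 + E) (b(G, E) = -8 + √(E + 19) = -8 + √(19 + E))
L = 142 (L = 142*1 = 142)
L + b(94, 192) = 142 + (-8 + √(19 + 192)) = 142 + (-8 + √211) = 134 + √211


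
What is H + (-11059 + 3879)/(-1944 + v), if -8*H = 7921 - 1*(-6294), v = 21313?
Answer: -275387775/154952 ≈ -1777.2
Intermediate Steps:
H = -14215/8 (H = -(7921 - 1*(-6294))/8 = -(7921 + 6294)/8 = -⅛*14215 = -14215/8 ≈ -1776.9)
H + (-11059 + 3879)/(-1944 + v) = -14215/8 + (-11059 + 3879)/(-1944 + 21313) = -14215/8 - 7180/19369 = -275387775/154952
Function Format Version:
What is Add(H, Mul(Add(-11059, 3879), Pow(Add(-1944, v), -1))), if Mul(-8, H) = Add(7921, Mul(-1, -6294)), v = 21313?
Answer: Rational(-275387775, 154952) ≈ -1777.2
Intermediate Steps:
H = Rational(-14215, 8) (H = Mul(Rational(-1, 8), Add(7921, Mul(-1, -6294))) = Mul(Rational(-1, 8), Add(7921, 6294)) = Mul(Rational(-1, 8), 14215) = Rational(-14215, 8) ≈ -1776.9)
Add(H, Mul(Add(-11059, 3879), Pow(Add(-1944, v), -1))) = Add(Rational(-14215, 8), Mul(Add(-11059, 3879), Pow(Add(-1944, 21313), -1))) = Add(Rational(-14215, 8), Mul(-7180, Pow(19369, -1))) = Add(Rational(-14215, 8), Mul(-7180, Rational(1, 19369))) = Add(Rational(-14215, 8), Rational(-7180, 19369)) = Rational(-275387775, 154952)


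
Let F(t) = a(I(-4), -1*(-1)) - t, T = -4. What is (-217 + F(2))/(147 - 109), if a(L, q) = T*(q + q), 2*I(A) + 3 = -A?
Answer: -227/38 ≈ -5.9737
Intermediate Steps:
I(A) = -3/2 - A/2 (I(A) = -3/2 + (-A)/2 = -3/2 - A/2)
a(L, q) = -8*q (a(L, q) = -4*(q + q) = -8*q)
F(t) = -8 - t (F(t) = -(-8)*(-1) - t = -8*1 - t = -8 - t)
(-217 + F(2))/(147 - 109) = (-217 + (-8 - 1*2))/(147 - 109) = (-217 + (-8 - 2))/38 = (-217 - 10)*(1/38) = -227*1/38 = -227/38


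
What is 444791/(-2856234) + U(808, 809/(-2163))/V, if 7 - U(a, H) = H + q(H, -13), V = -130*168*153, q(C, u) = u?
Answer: -535824205609051/3440670774362640 ≈ -0.15573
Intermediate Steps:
V = -3341520 (V = -21840*153 = -3341520)
U(a, H) = 20 - H (U(a, H) = 7 - (H - 13) = 7 - (-13 + H) = 7 + (13 - H) = 20 - H)
444791/(-2856234) + U(808, 809/(-2163))/V = 444791/(-2856234) + (20 - 809/(-2163))/(-3341520) = 444791*(-1/2856234) + (20 - 809*(-1)/2163)*(-1/3341520) = -444791/2856234 + (20 - 1*(-809/2163))*(-1/3341520) = -444791/2856234 + (20 + 809/2163)*(-1/3341520) = -444791/2856234 + (44069/2163)*(-1/3341520) = -444791/2856234 - 44069/7227707760 = -535824205609051/3440670774362640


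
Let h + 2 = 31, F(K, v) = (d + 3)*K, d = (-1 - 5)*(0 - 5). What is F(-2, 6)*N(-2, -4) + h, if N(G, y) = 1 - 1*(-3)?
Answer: -235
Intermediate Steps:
N(G, y) = 4 (N(G, y) = 1 + 3 = 4)
d = 30 (d = -6*(-5) = 30)
F(K, v) = 33*K (F(K, v) = (30 + 3)*K = 33*K)
h = 29 (h = -2 + 31 = 29)
F(-2, 6)*N(-2, -4) + h = (33*(-2))*4 + 29 = -66*4 + 29 = -264 + 29 = -235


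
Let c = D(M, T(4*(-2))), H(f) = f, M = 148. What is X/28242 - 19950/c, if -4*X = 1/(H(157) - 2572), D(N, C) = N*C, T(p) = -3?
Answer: 453559459537/10094255640 ≈ 44.932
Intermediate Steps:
D(N, C) = C*N
X = 1/9660 (X = -1/(4*(157 - 2572)) = -¼/(-2415) = -¼*(-1/2415) = 1/9660 ≈ 0.00010352)
c = -444 (c = -3*148 = -444)
X/28242 - 19950/c = (1/9660)/28242 - 19950/(-444) = (1/9660)*(1/28242) - 19950*(-1/444) = 1/272817720 + 3325/74 = 453559459537/10094255640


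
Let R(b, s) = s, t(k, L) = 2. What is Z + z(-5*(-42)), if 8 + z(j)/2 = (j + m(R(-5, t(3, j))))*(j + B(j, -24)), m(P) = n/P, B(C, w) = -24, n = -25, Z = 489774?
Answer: 563228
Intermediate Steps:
m(P) = -25/P
z(j) = -16 + 2*(-24 + j)*(-25/2 + j) (z(j) = -16 + 2*((j - 25/2)*(j - 24)) = -16 + 2*((j - 25*½)*(-24 + j)) = -16 + 2*((j - 25/2)*(-24 + j)) = -16 + 2*((-25/2 + j)*(-24 + j)) = -16 + 2*((-24 + j)*(-25/2 + j)) = -16 + 2*(-24 + j)*(-25/2 + j))
Z + z(-5*(-42)) = 489774 + (584 - (-365)*(-42) + 2*(-5*(-42))²) = 489774 + (584 - 73*210 + 2*210²) = 489774 + (584 - 15330 + 2*44100) = 489774 + (584 - 15330 + 88200) = 489774 + 73454 = 563228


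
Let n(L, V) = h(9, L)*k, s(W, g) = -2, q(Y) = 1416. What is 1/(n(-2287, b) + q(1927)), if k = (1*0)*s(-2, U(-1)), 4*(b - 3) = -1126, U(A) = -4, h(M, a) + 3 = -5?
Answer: 1/1416 ≈ 0.00070621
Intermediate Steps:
h(M, a) = -8 (h(M, a) = -3 - 5 = -8)
b = -557/2 (b = 3 + (1/4)*(-1126) = 3 - 563/2 = -557/2 ≈ -278.50)
k = 0 (k = (1*0)*(-2) = 0*(-2) = 0)
n(L, V) = 0 (n(L, V) = -8*0 = 0)
1/(n(-2287, b) + q(1927)) = 1/(0 + 1416) = 1/1416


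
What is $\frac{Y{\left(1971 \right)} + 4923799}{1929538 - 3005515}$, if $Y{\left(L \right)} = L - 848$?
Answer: $- \frac{4924922}{1075977} \approx -4.5772$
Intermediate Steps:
$Y{\left(L \right)} = -848 + L$
$\frac{Y{\left(1971 \right)} + 4923799}{1929538 - 3005515} = \frac{\left(-848 + 1971\right) + 4923799}{1929538 - 3005515} = \frac{1123 + 4923799}{-1075977} = 4924922 \left(- \frac{1}{1075977}\right) = - \frac{4924922}{1075977}$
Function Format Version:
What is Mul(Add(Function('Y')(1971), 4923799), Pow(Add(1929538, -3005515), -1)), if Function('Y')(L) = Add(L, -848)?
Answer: Rational(-4924922, 1075977) ≈ -4.5772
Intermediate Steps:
Function('Y')(L) = Add(-848, L)
Mul(Add(Function('Y')(1971), 4923799), Pow(Add(1929538, -3005515), -1)) = Mul(Add(Add(-848, 1971), 4923799), Pow(Add(1929538, -3005515), -1)) = Mul(Add(1123, 4923799), Pow(-1075977, -1)) = Mul(4924922, Rational(-1, 1075977)) = Rational(-4924922, 1075977)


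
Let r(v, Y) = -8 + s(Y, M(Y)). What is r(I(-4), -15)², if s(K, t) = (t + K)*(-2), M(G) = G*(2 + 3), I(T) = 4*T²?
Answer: 29584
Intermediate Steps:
M(G) = 5*G (M(G) = G*5 = 5*G)
s(K, t) = -2*K - 2*t (s(K, t) = (K + t)*(-2) = -2*K - 2*t)
r(v, Y) = -8 - 12*Y (r(v, Y) = -8 + (-2*Y - 10*Y) = -8 - 12*Y)
r(I(-4), -15)² = (-8 - 12*(-15))² = (-8 + 180)² = 172² = 29584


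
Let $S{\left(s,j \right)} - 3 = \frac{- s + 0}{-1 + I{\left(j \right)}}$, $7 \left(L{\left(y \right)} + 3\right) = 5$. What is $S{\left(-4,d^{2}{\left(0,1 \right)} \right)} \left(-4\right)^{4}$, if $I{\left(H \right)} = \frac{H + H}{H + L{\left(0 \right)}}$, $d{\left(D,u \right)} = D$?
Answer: $-256$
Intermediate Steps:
$L{\left(y \right)} = - \frac{16}{7}$ ($L{\left(y \right)} = -3 + \frac{1}{7} \cdot 5 = -3 + \frac{5}{7} = - \frac{16}{7}$)
$I{\left(H \right)} = \frac{2 H}{- \frac{16}{7} + H}$ ($I{\left(H \right)} = \frac{H + H}{H - \frac{16}{7}} = \frac{2 H}{- \frac{16}{7} + H}$)
$S{\left(s,j \right)} = 3 - \frac{s}{-1 + \frac{14 j}{-16 + 7 j}}$ ($S{\left(s,j \right)} = 3 + \frac{- s + 0}{-1 + \frac{14 j}{-16 + 7 j}} = 3 + \frac{\left(-1\right) s}{-1 + \frac{14 j}{-16 + 7 j}} = 3 - \frac{s}{-1 + \frac{14 j}{-16 + 7 j}}$)
$S{\left(-4,d^{2}{\left(0,1 \right)} \right)} \left(-4\right)^{4} = \frac{42 \cdot 0^{2} - \left(-16 + 7 \cdot 0^{2}\right) \left(3 - 4\right)}{16 + 7 \cdot 0^{2}} \left(-4\right)^{4} = \frac{42 \cdot 0 - \left(-16 + 7 \cdot 0\right) \left(-1\right)}{16 + 7 \cdot 0} \cdot 256 = \frac{0 - \left(-16 + 0\right) \left(-1\right)}{16 + 0} \cdot 256 = \frac{0 - \left(-16\right) \left(-1\right)}{16} \cdot 256 = \frac{0 - 16}{16} \cdot 256 = \frac{1}{16} \left(-16\right) 256 = \left(-1\right) 256 = -256$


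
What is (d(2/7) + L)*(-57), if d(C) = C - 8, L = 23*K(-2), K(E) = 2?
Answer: -15276/7 ≈ -2182.3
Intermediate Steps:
L = 46 (L = 23*2 = 46)
d(C) = -8 + C
(d(2/7) + L)*(-57) = ((-8 + 2/7) + 46)*(-57) = (-54/7 + 46)*(-57) = (268/7)*(-57) = -15276/7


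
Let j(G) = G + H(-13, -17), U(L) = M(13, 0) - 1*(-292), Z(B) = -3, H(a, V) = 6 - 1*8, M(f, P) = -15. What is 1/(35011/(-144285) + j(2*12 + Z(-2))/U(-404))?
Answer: -39966945/6956632 ≈ -5.7452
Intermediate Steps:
H(a, V) = -2 (H(a, V) = 6 - 8 = -2)
U(L) = 277 (U(L) = -15 - 1*(-292) = -15 + 292 = 277)
j(G) = -2 + G (j(G) = G - 2 = -2 + G)
1/(35011/(-144285) + j(2*12 + Z(-2))/U(-404)) = 1/(35011/(-144285) + (-2 + (2*12 - 3))/277) = 1/(35011*(-1/144285) + (-2 + (24 - 3))*(1/277)) = 1/(-35011/144285 + (-2 + 21)*(1/277)) = 1/(-35011/144285 + 19*(1/277)) = 1/(-35011/144285 + 19/277) = 1/(-6956632/39966945) = -39966945/6956632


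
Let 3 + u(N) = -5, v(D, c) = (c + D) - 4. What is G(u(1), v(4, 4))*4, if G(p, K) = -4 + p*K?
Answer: -144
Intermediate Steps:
v(D, c) = -4 + D + c (v(D, c) = (D + c) - 4 = -4 + D + c)
u(N) = -8 (u(N) = -3 - 5 = -8)
G(p, K) = -4 + K*p
G(u(1), v(4, 4))*4 = (-4 + (-4 + 4 + 4)*(-8))*4 = (-4 + 4*(-8))*4 = (-4 - 32)*4 = -36*4 = -144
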